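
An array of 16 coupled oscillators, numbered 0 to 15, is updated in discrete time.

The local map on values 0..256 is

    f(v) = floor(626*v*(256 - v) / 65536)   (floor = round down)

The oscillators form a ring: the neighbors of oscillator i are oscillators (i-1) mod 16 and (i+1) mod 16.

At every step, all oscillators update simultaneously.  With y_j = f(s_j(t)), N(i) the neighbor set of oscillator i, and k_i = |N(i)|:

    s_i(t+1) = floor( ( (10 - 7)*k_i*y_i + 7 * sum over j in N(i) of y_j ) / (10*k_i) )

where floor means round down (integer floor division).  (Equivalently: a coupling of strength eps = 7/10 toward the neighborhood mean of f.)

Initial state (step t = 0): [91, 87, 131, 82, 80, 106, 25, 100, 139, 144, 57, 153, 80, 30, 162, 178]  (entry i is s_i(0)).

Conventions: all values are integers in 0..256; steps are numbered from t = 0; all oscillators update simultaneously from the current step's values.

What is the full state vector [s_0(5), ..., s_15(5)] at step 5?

Answer: [151, 151, 151, 151, 151, 151, 151, 151, 151, 150, 150, 150, 150, 150, 151, 151]

Derivation:
t=0: [91, 87, 131, 82, 80, 106, 25, 100, 139, 144, 57, 153, 80, 30, 162, 178]
t=1: [138, 146, 143, 142, 140, 111, 121, 118, 152, 138, 138, 129, 115, 116, 112, 140]
t=2: [154, 154, 153, 154, 153, 154, 154, 153, 153, 153, 155, 154, 155, 154, 154, 154]
t=3: [150, 150, 150, 150, 150, 150, 150, 150, 150, 149, 149, 149, 149, 149, 150, 150]
t=4: [151, 151, 151, 151, 151, 151, 151, 151, 151, 151, 152, 152, 152, 151, 151, 151]
t=5: [151, 151, 151, 151, 151, 151, 151, 151, 151, 150, 150, 150, 150, 150, 151, 151]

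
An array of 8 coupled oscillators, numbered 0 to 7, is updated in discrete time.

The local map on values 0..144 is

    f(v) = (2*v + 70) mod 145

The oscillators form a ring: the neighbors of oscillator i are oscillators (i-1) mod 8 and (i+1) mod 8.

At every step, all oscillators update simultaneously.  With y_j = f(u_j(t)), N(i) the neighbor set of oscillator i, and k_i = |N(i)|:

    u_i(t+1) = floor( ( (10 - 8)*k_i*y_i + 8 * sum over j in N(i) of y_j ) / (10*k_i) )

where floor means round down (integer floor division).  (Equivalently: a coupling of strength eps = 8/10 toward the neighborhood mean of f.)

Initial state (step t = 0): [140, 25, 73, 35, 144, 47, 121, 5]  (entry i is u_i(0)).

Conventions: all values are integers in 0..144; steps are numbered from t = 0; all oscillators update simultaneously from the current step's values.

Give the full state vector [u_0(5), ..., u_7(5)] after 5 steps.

Simulating step by step:
t=0: [140, 25, 73, 35, 144, 47, 121, 5]
t=1: [92, 76, 118, 83, 77, 39, 44, 48]
t=2: [61, 65, 70, 56, 53, 37, 12, 53]
t=3: [43, 55, 49, 45, 78, 78, 88, 62]
t=4: [35, 20, 24, 44, 54, 89, 72, 54]
t=5: [85, 125, 72, 63, 53, 61, 68, 90]

Answer: [85, 125, 72, 63, 53, 61, 68, 90]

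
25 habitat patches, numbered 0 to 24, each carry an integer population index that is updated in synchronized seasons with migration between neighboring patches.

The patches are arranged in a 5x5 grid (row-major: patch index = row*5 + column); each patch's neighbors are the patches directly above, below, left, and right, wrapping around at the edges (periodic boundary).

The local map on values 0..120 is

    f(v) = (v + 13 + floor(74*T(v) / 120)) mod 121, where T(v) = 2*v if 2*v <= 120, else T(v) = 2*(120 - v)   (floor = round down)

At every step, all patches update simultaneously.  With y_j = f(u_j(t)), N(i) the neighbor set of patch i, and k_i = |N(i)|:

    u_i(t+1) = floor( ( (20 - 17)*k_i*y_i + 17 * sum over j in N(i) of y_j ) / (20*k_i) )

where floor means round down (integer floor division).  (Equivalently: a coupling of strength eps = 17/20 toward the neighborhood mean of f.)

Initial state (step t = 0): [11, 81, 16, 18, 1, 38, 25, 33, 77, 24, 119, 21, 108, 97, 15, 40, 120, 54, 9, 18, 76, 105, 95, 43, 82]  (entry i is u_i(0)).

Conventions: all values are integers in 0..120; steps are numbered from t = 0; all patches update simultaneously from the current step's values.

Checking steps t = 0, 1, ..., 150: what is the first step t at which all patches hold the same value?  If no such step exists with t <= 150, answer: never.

Answer: 10
Key observation: Synchronization is absorbing here: once all patches are equal they stay equal, and step 10 is the first all-equal step.

Derivation:
t=0: [11, 81, 16, 18, 1, 38, 25, 33, 77, 24, 119, 21, 108, 97, 15, 40, 120, 54, 9, 18, 76, 105, 95, 43, 82]  (not all equal)
t=1: [38, 38, 44, 49, 39, 53, 66, 45, 50, 48, 66, 31, 39, 26, 38, 36, 41, 17, 45, 50, 40, 17, 41, 42, 45]  (not all equal)
t=2: [80, 74, 83, 68, 85, 57, 67, 67, 65, 62, 63, 65, 82, 77, 60, 63, 74, 96, 65, 88, 90, 93, 82, 86, 83]  (not all equal)
t=3: [20, 20, 22, 21, 22, 23, 22, 22, 23, 22, 23, 22, 21, 23, 23, 21, 21, 20, 19, 23, 20, 20, 18, 21, 19]  (not all equal)
t=4: [59, 59, 58, 61, 58, 61, 61, 61, 62, 63, 62, 61, 60, 61, 63, 60, 58, 56, 60, 59, 57, 56, 57, 56, 59]  (not all equal)
t=5: [22, 21, 22, 21, 23, 24, 24, 24, 25, 24, 25, 24, 23, 25, 24, 22, 21, 22, 21, 24, 21, 19, 18, 22, 20]  (not all equal)
t=6: [62, 60, 59, 63, 61, 65, 64, 65, 65, 66, 65, 64, 65, 64, 66, 62, 60, 59, 63, 61, 59, 57, 59, 57, 61]  (not all equal)
t=7: [24, 23, 24, 23, 24, 24, 24, 24, 24, 24, 24, 24, 24, 24, 24, 24, 23, 24, 23, 24, 23, 23, 21, 23, 23]  (not all equal)
t=8: [65, 65, 63, 65, 65, 66, 65, 66, 65, 66, 66, 65, 66, 65, 66, 65, 65, 63, 65, 65, 64, 62, 64, 62, 64]  (not all equal)
t=9: [24, 24, 24, 24, 24, 24, 24, 24, 24, 24, 24, 24, 24, 24, 24, 24, 24, 24, 24, 24, 24, 24, 25, 24, 24]  (not all equal)
t=10: [66, 66, 66, 66, 66, 66, 66, 66, 66, 66, 66, 66, 66, 66, 66, 66, 66, 66, 66, 66, 66, 66, 66, 66, 66]  (all equal)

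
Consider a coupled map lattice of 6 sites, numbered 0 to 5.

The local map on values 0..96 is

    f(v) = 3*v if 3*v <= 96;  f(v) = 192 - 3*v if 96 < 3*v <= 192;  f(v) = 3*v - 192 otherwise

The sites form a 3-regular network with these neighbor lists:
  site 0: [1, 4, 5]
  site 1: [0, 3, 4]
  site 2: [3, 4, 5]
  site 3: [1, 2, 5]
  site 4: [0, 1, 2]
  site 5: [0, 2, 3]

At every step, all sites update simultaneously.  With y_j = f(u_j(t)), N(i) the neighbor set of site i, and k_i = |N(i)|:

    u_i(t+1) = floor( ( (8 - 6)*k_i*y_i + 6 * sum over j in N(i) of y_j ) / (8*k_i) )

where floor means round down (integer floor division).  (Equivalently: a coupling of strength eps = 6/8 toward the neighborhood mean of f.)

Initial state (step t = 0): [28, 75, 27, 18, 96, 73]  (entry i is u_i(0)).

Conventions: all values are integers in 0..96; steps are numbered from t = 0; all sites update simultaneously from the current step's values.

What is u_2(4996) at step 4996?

Answer: u_2(4996) = 77
Key observation: The state at step 29, [12, 12, 30, 30, 12, 30], reappears at step 35: the system is in a cycle of period 6 from step 29 on.  Therefore the state at step 4996 equals the state at step 29 + ((4996 - 29) mod 6) = 34, which is [63, 63, 77, 77, 63, 77].

Derivation:
t=0: [28, 75, 27, 18, 96, 73]
t=1: [60, 66, 64, 48, 73, 61]
t=2: [13, 23, 21, 15, 11, 17]
t=3: [48, 46, 48, 57, 51, 49]
t=4: [46, 40, 38, 42, 47, 40]
t=5: [62, 60, 66, 72, 63, 67]
t=6: [7, 11, 10, 12, 6, 11]
t=7: [26, 27, 29, 33, 25, 30]
t=8: [81, 81, 86, 87, 80, 87]
t=9: [54, 54, 63, 63, 54, 63]
t=10: [23, 23, 9, 9, 23, 9]
t=11: [58, 58, 37, 37, 58, 37]
t=12: [33, 33, 65, 65, 33, 65]
t=13: [70, 70, 25, 25, 70, 25]
t=14: [32, 32, 60, 60, 32, 60]
t=15: [75, 75, 33, 33, 75, 33]
t=16: [48, 48, 78, 78, 48, 78]
t=17: [46, 46, 43, 43, 46, 43]
t=18: [56, 56, 60, 60, 56, 60]
t=19: [21, 21, 15, 15, 21, 15]
t=20: [58, 58, 49, 49, 58, 49]
t=21: [24, 24, 38, 38, 24, 38]
t=22: [73, 73, 76, 76, 73, 76]
t=23: [29, 29, 33, 33, 29, 33]
t=24: [88, 88, 91, 91, 88, 91]
t=25: [74, 74, 78, 78, 74, 78]
t=26: [33, 33, 39, 39, 33, 39]
t=27: [88, 88, 79, 79, 88, 79]
t=28: [65, 65, 51, 51, 65, 51]
t=29: [12, 12, 30, 30, 12, 30]
t=30: [49, 49, 76, 76, 49, 76]
t=31: [42, 42, 38, 38, 42, 38]
t=32: [69, 69, 75, 75, 69, 75]
t=33: [19, 19, 28, 28, 19, 28]
t=34: [63, 63, 77, 77, 63, 77]
t=35: [12, 12, 30, 30, 12, 30]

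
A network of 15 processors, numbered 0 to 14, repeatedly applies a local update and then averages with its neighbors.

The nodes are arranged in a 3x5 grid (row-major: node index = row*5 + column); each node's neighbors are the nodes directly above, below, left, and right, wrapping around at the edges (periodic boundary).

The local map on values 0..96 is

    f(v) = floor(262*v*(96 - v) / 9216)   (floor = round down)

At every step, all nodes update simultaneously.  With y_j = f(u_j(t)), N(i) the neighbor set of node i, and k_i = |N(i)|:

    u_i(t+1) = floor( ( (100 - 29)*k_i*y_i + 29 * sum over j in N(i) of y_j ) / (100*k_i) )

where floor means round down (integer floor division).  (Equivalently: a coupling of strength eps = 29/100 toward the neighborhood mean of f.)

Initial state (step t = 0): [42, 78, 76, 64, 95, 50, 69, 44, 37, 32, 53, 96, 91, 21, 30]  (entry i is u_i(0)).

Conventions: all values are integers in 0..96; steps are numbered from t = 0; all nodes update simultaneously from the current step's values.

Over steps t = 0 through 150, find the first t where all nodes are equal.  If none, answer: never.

Simulating step by step:
t=0: [42, 78, 76, 64, 95, 50, 69, 44, 37, 32, 53, 96, 91, 21, 30]  (not all equal)
t=1: [57, 39, 43, 52, 18, 63, 49, 58, 60, 54, 58, 12, 19, 44, 51]  (not all equal)
t=2: [60, 60, 62, 62, 46, 60, 61, 60, 61, 61, 59, 36, 44, 62, 62]  (not all equal)
t=3: [61, 60, 59, 59, 63, 60, 60, 61, 59, 60, 61, 61, 63, 59, 59]  (not all equal)
t=4: [60, 60, 61, 61, 59, 60, 60, 60, 61, 61, 60, 60, 59, 61, 61]  (not all equal)
t=5: [61, 60, 60, 60, 61, 60, 61, 60, 60, 60, 60, 61, 61, 60, 60]  (not all equal)
t=6: [60, 60, 60, 60, 60, 60, 60, 60, 61, 60, 60, 60, 60, 60, 60]  (not all equal)
t=7: [61, 61, 61, 60, 61, 61, 61, 60, 60, 60, 61, 61, 61, 60, 61]  (not all equal)
t=8: [60, 60, 60, 60, 60, 60, 60, 60, 61, 60, 60, 60, 60, 60, 60]  (not all equal)

Answer: never
Key observation: The state at step 6 reappears at step 8 — the system is in a cycle of period 2 from step 6 on.  No step 0..8 is synchronized, and the cycle repeats forever, so no step up to 150 (or ever) has all nodes equal.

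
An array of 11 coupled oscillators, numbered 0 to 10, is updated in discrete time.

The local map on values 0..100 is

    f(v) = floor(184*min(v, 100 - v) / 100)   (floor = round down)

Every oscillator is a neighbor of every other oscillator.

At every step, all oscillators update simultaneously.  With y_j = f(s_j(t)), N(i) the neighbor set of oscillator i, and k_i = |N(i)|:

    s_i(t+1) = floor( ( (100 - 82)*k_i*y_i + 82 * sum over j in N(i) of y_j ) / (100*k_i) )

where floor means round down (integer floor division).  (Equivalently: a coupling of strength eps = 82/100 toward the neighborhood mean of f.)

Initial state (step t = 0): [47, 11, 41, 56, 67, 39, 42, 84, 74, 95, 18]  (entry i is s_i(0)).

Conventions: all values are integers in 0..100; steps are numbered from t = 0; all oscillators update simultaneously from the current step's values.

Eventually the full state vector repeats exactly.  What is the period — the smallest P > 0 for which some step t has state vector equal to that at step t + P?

Simulating step by step:
t=0: [47, 11, 41, 56, 67, 39, 42, 84, 74, 95, 18]
t=1: [56, 50, 55, 55, 54, 55, 55, 50, 52, 49, 51]
t=2: [85, 86, 85, 85, 85, 85, 85, 86, 86, 86, 86]
t=3: [26, 25, 26, 26, 26, 26, 26, 25, 25, 25, 25]
t=4: [46, 46, 46, 46, 46, 46, 46, 46, 46, 46, 46]
t=5: [84, 84, 84, 84, 84, 84, 84, 84, 84, 84, 84]
t=6: [29, 29, 29, 29, 29, 29, 29, 29, 29, 29, 29]
t=7: [53, 53, 53, 53, 53, 53, 53, 53, 53, 53, 53]
t=8: [86, 86, 86, 86, 86, 86, 86, 86, 86, 86, 86]
t=9: [25, 25, 25, 25, 25, 25, 25, 25, 25, 25, 25]
t=10: [46, 46, 46, 46, 46, 46, 46, 46, 46, 46, 46]

Answer: 6
Key observation: The state at step 4, [46, 46, 46, 46, 46, 46, 46, 46, 46, 46, 46], reappears at step 10 — and no state repeats earlier — so the cycle the system enters has period 6.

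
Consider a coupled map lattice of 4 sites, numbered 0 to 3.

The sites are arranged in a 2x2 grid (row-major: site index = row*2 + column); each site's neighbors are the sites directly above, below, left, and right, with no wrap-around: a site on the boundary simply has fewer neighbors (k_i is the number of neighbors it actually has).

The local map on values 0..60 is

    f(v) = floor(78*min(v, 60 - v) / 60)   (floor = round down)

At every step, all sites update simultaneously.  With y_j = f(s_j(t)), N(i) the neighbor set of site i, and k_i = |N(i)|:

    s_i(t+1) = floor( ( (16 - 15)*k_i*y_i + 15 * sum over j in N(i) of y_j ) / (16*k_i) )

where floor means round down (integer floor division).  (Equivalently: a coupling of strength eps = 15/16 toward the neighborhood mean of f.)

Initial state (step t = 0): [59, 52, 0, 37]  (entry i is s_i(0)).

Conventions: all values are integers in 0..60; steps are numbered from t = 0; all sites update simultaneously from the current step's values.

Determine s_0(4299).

Answer: s_0(4299) = 36
Key observation: The state at step 8, [35, 31, 31, 35], reappears at step 10: the system is in a cycle of period 2 from step 8 on.  Therefore the state at step 4299 equals the state at step 8 + ((4299 - 8) mod 2) = 9, which is [36, 32, 32, 36].

Derivation:
t=0: [59, 52, 0, 37]
t=1: [4, 14, 14, 6]
t=2: [17, 6, 6, 17]
t=3: [7, 21, 21, 7]
t=4: [25, 10, 10, 25]
t=5: [14, 30, 30, 14]
t=6: [37, 19, 19, 37]
t=7: [24, 28, 28, 24]
t=8: [35, 31, 31, 35]
t=9: [36, 32, 32, 36]
t=10: [35, 31, 31, 35]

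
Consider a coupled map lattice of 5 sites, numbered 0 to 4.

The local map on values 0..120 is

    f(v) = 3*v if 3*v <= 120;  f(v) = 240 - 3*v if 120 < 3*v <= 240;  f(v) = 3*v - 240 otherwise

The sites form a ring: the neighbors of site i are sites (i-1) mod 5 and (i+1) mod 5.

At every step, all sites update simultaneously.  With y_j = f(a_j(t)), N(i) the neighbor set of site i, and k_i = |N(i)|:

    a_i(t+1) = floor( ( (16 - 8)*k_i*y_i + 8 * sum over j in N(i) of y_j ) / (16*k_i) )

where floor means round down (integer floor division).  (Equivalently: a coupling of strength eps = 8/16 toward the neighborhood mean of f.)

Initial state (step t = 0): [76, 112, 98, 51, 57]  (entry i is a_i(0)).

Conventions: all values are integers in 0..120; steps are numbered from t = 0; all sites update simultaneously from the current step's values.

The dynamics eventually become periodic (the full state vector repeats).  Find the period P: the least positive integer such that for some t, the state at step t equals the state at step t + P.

Answer: 2
Key observation: The state at step 61, [33, 74, 87, 74, 33], reappears at step 63 — and no state repeats earlier — so the cycle the system enters has period 2.

Derivation:
t=0: [76, 112, 98, 51, 57]
t=1: [47, 64, 72, 74, 59]
t=2: [77, 54, 28, 30, 60]
t=3: [39, 62, 84, 81, 54]
t=4: [91, 59, 20, 24, 69]
t=5: [40, 54, 63, 59, 42]
t=6: [108, 81, 60, 72, 102]
t=7: [59, 37, 36, 43, 60]
t=8: [74, 98, 109, 97, 73]
t=9: [27, 53, 69, 52, 27]
t=10: [81, 69, 57, 70, 81]
t=11: [10, 34, 50, 33, 9]
t=12: [47, 81, 95, 78, 45]
t=13: [76, 37, 24, 40, 78]
t=14: [35, 76, 93, 79, 36]
t=15: [82, 42, 23, 38, 81]
t=16: [32, 75, 91, 75, 31]
t=17: [75, 39, 24, 39, 74]
t=18: [41, 80, 94, 81, 42]
t=19: [87, 39, 21, 40, 87]
t=20: [45, 79, 90, 81, 45]
t=21: [79, 35, 16, 35, 79]
t=22: [28, 65, 76, 65, 28]
t=23: [74, 46, 28, 46, 74]
t=24: [39, 76, 93, 76, 39]
t=25: [90, 45, 25, 45, 90]
t=26: [48, 78, 90, 78, 48]
t=27: [73, 34, 18, 34, 73]
t=28: [41, 69, 78, 69, 41]
t=29: [96, 47, 19, 47, 96]
t=30: [60, 75, 78, 75, 60]
t=31: [48, 24, 10, 24, 48]
t=32: [90, 67, 51, 67, 90]
t=33: [32, 48, 63, 48, 32]
t=34: [96, 84, 73, 84, 96]
t=35: [39, 23, 16, 23, 39]
t=36: [105, 75, 58, 75, 105]
t=37: [60, 42, 40, 42, 60]
t=38: [73, 102, 117, 102, 73]
t=39: [32, 66, 88, 66, 32]
t=40: [82, 51, 33, 51, 82]
t=41: [26, 69, 93, 69, 26]
t=42: [66, 45, 36, 45, 66]
t=43: [57, 90, 106, 90, 57]
t=44: [59, 51, 54, 51, 59]
t=45: [69, 78, 82, 78, 69]
t=46: [26, 12, 6, 12, 26]
t=47: [67, 42, 27, 42, 67]
t=48: [57, 87, 97, 87, 57]
t=49: [57, 40, 36, 40, 57]
t=50: [81, 104, 114, 104, 81]
t=51: [20, 62, 87, 62, 20]
t=52: [58, 47, 37, 47, 58]
t=53: [74, 93, 105, 93, 74]
t=54: [23, 42, 57, 42, 23]
t=55: [80, 91, 91, 91, 80]
t=56: [8, 24, 33, 24, 8]
t=57: [36, 66, 85, 66, 36]
t=58: [91, 51, 28, 51, 91]
t=59: [46, 72, 85, 72, 46]
t=60: [82, 41, 19, 41, 82]
t=61: [33, 74, 87, 74, 33]
t=62: [78, 39, 19, 39, 78]
t=63: [33, 74, 87, 74, 33]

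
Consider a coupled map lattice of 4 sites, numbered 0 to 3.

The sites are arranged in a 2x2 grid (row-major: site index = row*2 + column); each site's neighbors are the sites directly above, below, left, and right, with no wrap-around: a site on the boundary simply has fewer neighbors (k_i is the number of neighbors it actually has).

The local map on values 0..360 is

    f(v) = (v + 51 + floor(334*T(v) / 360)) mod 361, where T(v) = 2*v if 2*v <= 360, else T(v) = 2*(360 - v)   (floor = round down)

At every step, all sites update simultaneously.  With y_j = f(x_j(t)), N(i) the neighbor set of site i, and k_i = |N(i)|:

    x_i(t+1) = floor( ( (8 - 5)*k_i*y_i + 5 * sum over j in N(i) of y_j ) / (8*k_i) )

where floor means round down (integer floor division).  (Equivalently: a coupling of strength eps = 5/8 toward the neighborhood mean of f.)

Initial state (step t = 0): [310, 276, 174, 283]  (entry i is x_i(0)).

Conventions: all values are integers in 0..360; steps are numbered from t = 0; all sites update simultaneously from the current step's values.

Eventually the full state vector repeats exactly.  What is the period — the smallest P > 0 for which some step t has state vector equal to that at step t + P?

Simulating step by step:
t=0: [310, 276, 174, 283]
t=1: [130, 110, 134, 139]
t=2: [46, 47, 72, 56]
t=3: [206, 191, 218, 216]
t=4: [181, 183, 174, 178]
t=5: [197, 200, 195, 195]
t=6: [188, 188, 190, 189]
t=7: [196, 196, 195, 196]
t=8: [190, 190, 190, 190]
t=9: [195, 195, 195, 195]
t=10: [191, 191, 191, 191]
t=11: [194, 194, 194, 194]
t=12: [192, 192, 192, 192]
t=13: [193, 193, 193, 193]
t=14: [192, 192, 192, 192]

Answer: 2
Key observation: The state at step 12, [192, 192, 192, 192], reappears at step 14 — and no state repeats earlier — so the cycle the system enters has period 2.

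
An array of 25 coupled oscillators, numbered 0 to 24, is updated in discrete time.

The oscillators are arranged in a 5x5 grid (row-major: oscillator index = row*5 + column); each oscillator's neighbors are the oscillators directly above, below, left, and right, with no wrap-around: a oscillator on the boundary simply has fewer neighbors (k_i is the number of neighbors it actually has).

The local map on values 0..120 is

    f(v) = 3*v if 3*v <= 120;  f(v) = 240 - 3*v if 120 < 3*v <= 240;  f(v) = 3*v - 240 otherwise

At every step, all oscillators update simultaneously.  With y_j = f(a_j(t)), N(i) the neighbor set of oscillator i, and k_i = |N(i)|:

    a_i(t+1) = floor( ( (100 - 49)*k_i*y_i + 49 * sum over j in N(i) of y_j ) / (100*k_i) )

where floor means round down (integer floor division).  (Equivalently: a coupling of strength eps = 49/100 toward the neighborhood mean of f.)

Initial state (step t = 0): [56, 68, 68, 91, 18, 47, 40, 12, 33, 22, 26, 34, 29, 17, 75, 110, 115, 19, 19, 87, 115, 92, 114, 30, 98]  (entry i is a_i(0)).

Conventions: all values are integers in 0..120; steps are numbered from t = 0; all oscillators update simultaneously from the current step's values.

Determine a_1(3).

Answer: a_1(3) = 57

Derivation:
t=0: [56, 68, 68, 91, 18, 47, 40, 12, 33, 22, 26, 34, 29, 17, 75, 110, 115, 19, 19, 87, 115, 92, 114, 30, 98]
t=1: [69, 55, 35, 47, 51, 94, 94, 60, 73, 61, 87, 99, 74, 57, 30, 92, 88, 72, 55, 31, 84, 69, 81, 80, 54]
t=2: [45, 67, 91, 85, 82, 37, 50, 53, 45, 61, 32, 41, 34, 60, 81, 27, 30, 26, 61, 87, 23, 23, 10, 25, 62]
t=3: [90, 57, 38, 31, 20, 104, 88, 81, 79, 47, 99, 105, 93, 63, 24, 82, 88, 73, 57, 29, 71, 66, 51, 61, 51]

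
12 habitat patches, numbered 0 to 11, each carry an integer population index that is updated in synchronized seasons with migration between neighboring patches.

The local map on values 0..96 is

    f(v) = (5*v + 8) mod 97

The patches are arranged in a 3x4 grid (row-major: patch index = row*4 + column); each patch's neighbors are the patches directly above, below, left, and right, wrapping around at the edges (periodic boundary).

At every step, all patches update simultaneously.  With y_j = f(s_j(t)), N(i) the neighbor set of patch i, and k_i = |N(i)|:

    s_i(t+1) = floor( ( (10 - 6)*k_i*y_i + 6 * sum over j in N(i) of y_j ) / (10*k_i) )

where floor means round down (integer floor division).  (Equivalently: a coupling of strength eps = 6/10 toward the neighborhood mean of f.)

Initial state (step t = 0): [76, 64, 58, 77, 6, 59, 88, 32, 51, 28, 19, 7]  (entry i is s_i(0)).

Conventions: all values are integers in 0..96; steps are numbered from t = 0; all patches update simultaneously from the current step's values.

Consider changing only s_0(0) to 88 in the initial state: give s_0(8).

Answer: s_0(8) = 58
Key observation: This trace re-runs the system from the modified initial state.

Derivation:
t=0: [88, 64, 58, 77, 6, 59, 88, 32, 51, 28, 19, 7]
t=1: [46, 34, 19, 29, 47, 32, 38, 50, 56, 39, 26, 39]
t=2: [59, 51, 29, 40, 60, 49, 28, 43, 54, 46, 20, 41]
t=3: [32, 53, 44, 23, 34, 50, 43, 26, 47, 51, 29, 28]
t=4: [63, 67, 42, 39, 66, 64, 40, 44, 60, 64, 49, 46]
t=5: [31, 40, 29, 23, 36, 37, 28, 30, 30, 39, 41, 35]
t=6: [55, 39, 38, 50, 79, 63, 55, 62, 62, 32, 37, 59]
t=7: [52, 33, 40, 45, 32, 40, 59, 37, 38, 53, 64, 36]
t=8: [58, 57, 30, 56, 56, 41, 28, 70, 48, 51, 44, 62]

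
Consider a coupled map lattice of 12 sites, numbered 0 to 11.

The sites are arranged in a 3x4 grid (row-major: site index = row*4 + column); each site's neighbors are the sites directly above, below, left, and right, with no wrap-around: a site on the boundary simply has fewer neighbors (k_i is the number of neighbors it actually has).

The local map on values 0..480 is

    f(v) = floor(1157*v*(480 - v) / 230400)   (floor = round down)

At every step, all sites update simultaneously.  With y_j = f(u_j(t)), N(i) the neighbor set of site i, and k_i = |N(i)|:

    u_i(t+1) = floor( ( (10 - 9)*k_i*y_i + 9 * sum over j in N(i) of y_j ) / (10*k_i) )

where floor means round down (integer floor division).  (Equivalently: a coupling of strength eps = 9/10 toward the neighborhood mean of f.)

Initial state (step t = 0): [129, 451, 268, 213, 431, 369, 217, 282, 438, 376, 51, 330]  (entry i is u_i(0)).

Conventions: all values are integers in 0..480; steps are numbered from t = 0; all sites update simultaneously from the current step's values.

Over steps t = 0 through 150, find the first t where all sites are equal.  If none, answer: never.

Simulating step by step:
t=0: [129, 451, 268, 213, 431, 369, 217, 282, 438, 376, 51, 330]  (not all equal)
t=1: [99, 221, 219, 282, 167, 167, 226, 273, 145, 141, 229, 199]  (not all equal)
t=2: [265, 250, 285, 284, 234, 268, 280, 282, 250, 261, 271, 284]  (not all equal)
t=3: [288, 283, 282, 279, 286, 286, 281, 279, 288, 285, 282, 281]  (not all equal)
t=4: [278, 278, 280, 280, 277, 278, 279, 280, 278, 278, 279, 280]  (not all equal)
t=5: [281, 281, 281, 281, 281, 281, 281, 281, 281, 281, 281, 281]  (all equal)

Answer: 5
Key observation: Synchronization is absorbing here: once all sites are equal they stay equal, and step 5 is the first all-equal step.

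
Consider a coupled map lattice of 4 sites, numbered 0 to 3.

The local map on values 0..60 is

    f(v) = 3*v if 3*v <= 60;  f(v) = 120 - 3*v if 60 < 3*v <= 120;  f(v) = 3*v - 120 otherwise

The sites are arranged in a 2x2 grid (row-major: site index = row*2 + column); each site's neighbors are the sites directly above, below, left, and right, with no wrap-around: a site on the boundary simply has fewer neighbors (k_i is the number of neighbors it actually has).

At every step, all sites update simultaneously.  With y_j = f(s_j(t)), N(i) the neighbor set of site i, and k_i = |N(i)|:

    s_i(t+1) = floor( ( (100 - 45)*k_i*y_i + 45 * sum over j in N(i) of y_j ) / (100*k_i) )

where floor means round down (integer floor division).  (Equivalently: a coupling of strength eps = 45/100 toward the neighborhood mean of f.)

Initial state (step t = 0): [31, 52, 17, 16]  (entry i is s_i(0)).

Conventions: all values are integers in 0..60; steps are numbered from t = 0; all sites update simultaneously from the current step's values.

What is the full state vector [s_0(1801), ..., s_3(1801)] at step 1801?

Answer: [41, 29, 29, 16]
Key observation: The state at step 33, [41, 29, 29, 16], reappears at step 35: the system is in a cycle of period 2 from step 33 on.  Therefore the state at step 1801 equals the state at step 33 + ((1801 - 33) mod 2) = 33, which is [41, 29, 29, 16].

Derivation:
t=0: [31, 52, 17, 16]
t=1: [34, 36, 44, 45]
t=2: [15, 14, 14, 13]
t=3: [43, 42, 42, 40]
t=4: [7, 5, 5, 2]
t=5: [18, 14, 14, 10]
t=6: [48, 42, 42, 35]
t=7: [15, 12, 12, 10]
t=8: [40, 36, 36, 32]
t=9: [5, 12, 12, 18]
t=10: [24, 35, 35, 45]
t=11: [33, 22, 22, 15]
t=12: [35, 44, 44, 49]
t=13: [13, 16, 16, 20]
t=14: [43, 48, 48, 54]
t=15: [15, 24, 24, 33]
t=16: [46, 41, 41, 33]
t=17: [11, 10, 10, 12]
t=18: [31, 32, 32, 33]
t=19: [25, 24, 24, 22]
t=20: [46, 48, 48, 51]
t=21: [20, 24, 24, 28]
t=22: [54, 48, 48, 41]
t=23: [33, 23, 23, 12]
t=24: [34, 40, 40, 42]
t=25: [9, 5, 5, 3]
t=26: [21, 16, 16, 11]
t=27: [52, 46, 46, 39]
t=28: [27, 18, 18, 9]
t=29: [45, 44, 44, 39]
t=30: [13, 10, 10, 7]
t=31: [34, 30, 30, 25]
t=32: [23, 30, 30, 38]
t=33: [41, 29, 29, 16]
t=34: [16, 29, 29, 41]
t=35: [41, 29, 29, 16]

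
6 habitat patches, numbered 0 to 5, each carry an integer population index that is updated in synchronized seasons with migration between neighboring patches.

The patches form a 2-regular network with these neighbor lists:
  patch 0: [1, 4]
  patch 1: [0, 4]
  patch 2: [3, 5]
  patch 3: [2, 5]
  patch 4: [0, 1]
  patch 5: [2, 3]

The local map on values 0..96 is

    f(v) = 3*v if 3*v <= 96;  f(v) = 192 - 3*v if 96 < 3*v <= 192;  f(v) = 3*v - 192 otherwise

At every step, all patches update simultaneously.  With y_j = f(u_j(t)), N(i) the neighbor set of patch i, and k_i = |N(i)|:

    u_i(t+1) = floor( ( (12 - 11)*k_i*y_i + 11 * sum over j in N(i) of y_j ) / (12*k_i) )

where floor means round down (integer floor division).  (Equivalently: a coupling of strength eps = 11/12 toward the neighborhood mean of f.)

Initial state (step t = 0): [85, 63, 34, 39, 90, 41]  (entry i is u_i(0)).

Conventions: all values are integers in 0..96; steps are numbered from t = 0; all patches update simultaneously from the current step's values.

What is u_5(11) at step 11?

Simulating step by step:
t=0: [85, 63, 34, 39, 90, 41]
t=1: [42, 64, 73, 79, 36, 81]
t=2: [44, 68, 46, 39, 37, 37]
t=3: [47, 65, 76, 68, 39, 65]
t=4: [40, 58, 9, 18, 31, 22]
t=5: [56, 77, 57, 47, 49, 42]
t=6: [40, 34, 55, 44, 32, 38]
t=7: [91, 84, 65, 53, 82, 46]
t=8: [59, 66, 40, 28, 69, 21]
t=9: [10, 14, 73, 68, 10, 76]
t=10: [35, 31, 24, 29, 35, 20]
t=11: [89, 87, 73, 67, 89, 77]

Answer: u_5(11) = 77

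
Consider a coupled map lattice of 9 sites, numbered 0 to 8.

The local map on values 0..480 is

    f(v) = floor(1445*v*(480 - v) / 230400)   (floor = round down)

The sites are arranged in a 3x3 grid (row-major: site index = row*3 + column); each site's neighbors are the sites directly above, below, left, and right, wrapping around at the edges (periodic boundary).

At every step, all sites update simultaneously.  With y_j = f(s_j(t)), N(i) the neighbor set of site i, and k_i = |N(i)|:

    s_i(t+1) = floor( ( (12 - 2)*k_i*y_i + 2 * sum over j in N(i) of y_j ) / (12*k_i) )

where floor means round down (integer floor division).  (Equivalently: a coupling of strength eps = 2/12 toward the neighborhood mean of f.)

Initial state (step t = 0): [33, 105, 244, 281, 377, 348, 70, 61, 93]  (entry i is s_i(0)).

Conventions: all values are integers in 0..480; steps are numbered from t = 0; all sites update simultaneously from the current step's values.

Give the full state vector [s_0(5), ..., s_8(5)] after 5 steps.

Answer: [333, 297, 320, 317, 290, 299, 307, 299, 292]

Derivation:
t=0: [33, 105, 244, 281, 377, 348, 70, 61, 93]
t=1: [124, 240, 336, 325, 246, 289, 183, 170, 228]
t=2: [284, 353, 308, 317, 357, 344, 336, 334, 354]
t=3: [342, 286, 326, 320, 279, 294, 304, 301, 283]
t=4: [300, 343, 317, 322, 348, 340, 333, 338, 346]
t=5: [333, 297, 320, 317, 290, 299, 307, 299, 292]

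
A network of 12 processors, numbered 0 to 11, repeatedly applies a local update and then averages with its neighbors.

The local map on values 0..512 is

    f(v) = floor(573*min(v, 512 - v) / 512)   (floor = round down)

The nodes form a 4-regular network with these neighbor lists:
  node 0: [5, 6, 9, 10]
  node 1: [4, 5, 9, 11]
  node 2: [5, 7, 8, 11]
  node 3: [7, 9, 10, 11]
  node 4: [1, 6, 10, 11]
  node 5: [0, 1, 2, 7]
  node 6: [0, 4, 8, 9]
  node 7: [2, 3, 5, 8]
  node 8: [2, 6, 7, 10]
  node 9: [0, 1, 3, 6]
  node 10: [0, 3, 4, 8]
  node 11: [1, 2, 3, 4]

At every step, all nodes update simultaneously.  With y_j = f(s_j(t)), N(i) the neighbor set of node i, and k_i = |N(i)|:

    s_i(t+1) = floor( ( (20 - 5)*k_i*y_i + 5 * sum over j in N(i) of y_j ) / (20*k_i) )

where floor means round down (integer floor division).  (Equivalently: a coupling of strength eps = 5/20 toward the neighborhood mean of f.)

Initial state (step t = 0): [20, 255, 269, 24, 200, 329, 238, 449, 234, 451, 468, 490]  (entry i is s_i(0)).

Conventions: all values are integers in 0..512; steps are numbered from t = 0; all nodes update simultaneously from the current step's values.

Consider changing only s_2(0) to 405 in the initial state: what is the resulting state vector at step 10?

Simulating step by step:
t=0: [20, 255, 405, 24, 200, 329, 238, 449, 234, 451, 468, 490]
t=1: [53, 246, 124, 32, 206, 184, 235, 90, 227, 88, 70, 58]
t=2: [84, 243, 142, 47, 214, 189, 236, 114, 226, 112, 94, 90]
t=3: [114, 245, 161, 67, 225, 198, 242, 137, 229, 136, 118, 120]
t=4: [143, 252, 182, 91, 238, 211, 251, 160, 237, 160, 143, 149]
t=5: [173, 264, 205, 118, 255, 228, 264, 184, 250, 185, 169, 177]
t=6: [202, 266, 230, 148, 272, 247, 268, 209, 265, 210, 197, 206]
t=7: [232, 269, 256, 181, 263, 268, 267, 235, 268, 234, 223, 232]
t=8: [260, 270, 281, 215, 274, 272, 272, 261, 271, 258, 250, 259]
t=9: [280, 271, 262, 250, 268, 269, 269, 274, 269, 279, 275, 276]
t=10: [260, 268, 276, 275, 271, 270, 269, 268, 270, 262, 266, 266]

Answer: [260, 268, 276, 275, 271, 270, 269, 268, 270, 262, 266, 266]
Key observation: This trace re-runs the system from the modified initial state.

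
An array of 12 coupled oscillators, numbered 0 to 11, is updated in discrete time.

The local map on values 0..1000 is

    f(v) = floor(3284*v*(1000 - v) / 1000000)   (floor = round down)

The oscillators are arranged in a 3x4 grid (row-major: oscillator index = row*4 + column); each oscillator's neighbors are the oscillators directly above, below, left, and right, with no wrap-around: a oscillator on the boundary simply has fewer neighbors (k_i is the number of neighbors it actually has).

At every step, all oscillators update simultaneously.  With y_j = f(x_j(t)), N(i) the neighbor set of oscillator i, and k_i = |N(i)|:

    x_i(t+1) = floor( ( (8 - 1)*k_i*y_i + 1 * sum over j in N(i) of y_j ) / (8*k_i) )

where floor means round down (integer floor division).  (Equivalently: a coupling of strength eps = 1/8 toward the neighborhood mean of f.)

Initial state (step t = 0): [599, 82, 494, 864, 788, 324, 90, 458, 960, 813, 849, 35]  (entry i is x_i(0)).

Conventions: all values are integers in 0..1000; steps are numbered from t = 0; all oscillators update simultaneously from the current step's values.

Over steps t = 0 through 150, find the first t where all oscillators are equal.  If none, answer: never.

Answer: never
Key observation: The state at step 30 reappears at step 32 — the system is in a cycle of period 2 from step 30 on.  No step 0..32 is synchronized, and the cycle repeats forever, so no step up to 150 (or ever) has all oscillators equal.

Derivation:
t=0: [599, 82, 494, 864, 788, 324, 90, 458, 960, 813, 849, 35]  (not all equal)
t=1: [739, 313, 755, 439, 547, 677, 321, 744, 175, 489, 404, 173]  (not all equal)
t=2: [648, 699, 624, 784, 787, 723, 711, 629, 516, 800, 774, 498]  (not all equal)
t=3: [732, 694, 753, 582, 574, 651, 676, 755, 784, 544, 586, 801]  (not all equal)
t=4: [657, 693, 626, 774, 783, 747, 715, 616, 587, 799, 782, 545]  (not all equal)
t=5: [725, 699, 752, 598, 577, 619, 670, 764, 764, 543, 572, 795]  (not all equal)
t=6: [665, 688, 627, 765, 785, 771, 722, 603, 618, 802, 789, 555]  (not all equal)
t=7: [718, 702, 753, 613, 571, 582, 660, 773, 745, 535, 560, 792]  (not all equal)
t=8: [674, 686, 625, 755, 790, 793, 731, 589, 646, 806, 795, 559]  (not all equal)
t=9: [709, 703, 754, 628, 559, 546, 646, 780, 722, 524, 550, 790]  (not all equal)
t=10: [685, 686, 624, 744, 797, 807, 743, 578, 678, 811, 798, 561]  (not all equal)
t=11: [696, 701, 755, 645, 545, 521, 630, 786, 691, 513, 543, 790]  (not all equal)
t=12: [701, 690, 622, 729, 804, 813, 756, 568, 715, 814, 800, 561]  (not all equal)
t=13: [678, 695, 756, 665, 529, 509, 610, 790, 648, 505, 538, 790]  (not all equal)
t=14: [721, 698, 621, 711, 810, 814, 770, 561, 757, 816, 803, 561]  (not all equal)
t=15: [652, 685, 756, 688, 515, 505, 589, 792, 590, 498, 532, 789]  (not all equal)
t=16: [747, 709, 621, 687, 815, 815, 781, 557, 797, 818, 804, 562]  (not all equal)
t=17: [615, 671, 756, 716, 501, 502, 571, 795, 526, 491, 529, 789]  (not all equal)
t=18: [776, 725, 620, 654, 818, 816, 790, 552, 818, 819, 806, 562]  (not all equal)
t=19: [570, 648, 757, 749, 491, 499, 556, 797, 487, 487, 525, 789]  (not all equal)
t=20: [801, 748, 619, 610, 819, 817, 795, 546, 820, 819, 806, 562]  (not all equal)
t=21: [526, 616, 757, 782, 487, 495, 549, 800, 484, 487, 525, 789]  (not all equal)
t=22: [815, 772, 618, 559, 819, 818, 797, 539, 820, 819, 806, 561]  (not all equal)
t=23: [499, 579, 758, 807, 486, 492, 545, 803, 484, 487, 524, 790]  (not all equal)
t=24: [818, 793, 615, 517, 820, 819, 798, 532, 820, 819, 807, 559]  (not all equal)
t=25: [490, 544, 758, 817, 484, 488, 543, 804, 484, 486, 523, 790]  (not all equal)
t=26: [819, 805, 615, 498, 820, 819, 798, 529, 820, 819, 807, 559]  (not all equal)
t=27: [487, 523, 757, 817, 484, 488, 543, 805, 484, 486, 523, 790]  (not all equal)
t=28: [819, 810, 616, 498, 820, 819, 798, 527, 820, 819, 807, 559]  (not all equal)
t=29: [487, 514, 756, 817, 484, 487, 543, 805, 484, 486, 523, 790]  (not all equal)
t=30: [820, 811, 617, 498, 820, 819, 798, 527, 820, 819, 807, 559]  (not all equal)
t=31: [485, 512, 756, 817, 484, 487, 543, 805, 484, 486, 523, 790]  (not all equal)
t=32: [820, 811, 617, 498, 820, 819, 798, 527, 820, 819, 807, 559]  (not all equal)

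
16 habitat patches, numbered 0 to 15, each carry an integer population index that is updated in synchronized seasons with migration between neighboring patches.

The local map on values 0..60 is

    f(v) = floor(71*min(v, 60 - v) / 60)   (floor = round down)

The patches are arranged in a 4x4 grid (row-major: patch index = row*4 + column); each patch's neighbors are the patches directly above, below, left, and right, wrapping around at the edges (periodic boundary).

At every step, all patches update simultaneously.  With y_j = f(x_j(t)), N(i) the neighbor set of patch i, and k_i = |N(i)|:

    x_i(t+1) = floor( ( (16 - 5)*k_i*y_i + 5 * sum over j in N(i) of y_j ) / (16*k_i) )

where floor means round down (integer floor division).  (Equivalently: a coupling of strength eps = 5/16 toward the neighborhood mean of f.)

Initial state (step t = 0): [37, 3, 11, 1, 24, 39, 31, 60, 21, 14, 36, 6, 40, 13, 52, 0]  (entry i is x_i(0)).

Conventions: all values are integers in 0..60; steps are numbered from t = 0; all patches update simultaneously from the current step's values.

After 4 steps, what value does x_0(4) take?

Answer: x_0(4) = 25

Derivation:
t=0: [37, 3, 11, 1, 24, 39, 31, 60, 21, 14, 36, 6, 40, 13, 52, 0]
t=1: [22, 8, 12, 3, 25, 22, 28, 5, 22, 18, 24, 8, 20, 14, 10, 3]
t=2: [22, 12, 14, 5, 26, 25, 28, 9, 24, 21, 25, 11, 21, 16, 12, 5]
t=3: [23, 16, 16, 7, 27, 27, 29, 13, 26, 24, 26, 14, 22, 18, 14, 7]
t=4: [25, 19, 18, 10, 29, 29, 30, 17, 28, 28, 27, 17, 24, 21, 17, 10]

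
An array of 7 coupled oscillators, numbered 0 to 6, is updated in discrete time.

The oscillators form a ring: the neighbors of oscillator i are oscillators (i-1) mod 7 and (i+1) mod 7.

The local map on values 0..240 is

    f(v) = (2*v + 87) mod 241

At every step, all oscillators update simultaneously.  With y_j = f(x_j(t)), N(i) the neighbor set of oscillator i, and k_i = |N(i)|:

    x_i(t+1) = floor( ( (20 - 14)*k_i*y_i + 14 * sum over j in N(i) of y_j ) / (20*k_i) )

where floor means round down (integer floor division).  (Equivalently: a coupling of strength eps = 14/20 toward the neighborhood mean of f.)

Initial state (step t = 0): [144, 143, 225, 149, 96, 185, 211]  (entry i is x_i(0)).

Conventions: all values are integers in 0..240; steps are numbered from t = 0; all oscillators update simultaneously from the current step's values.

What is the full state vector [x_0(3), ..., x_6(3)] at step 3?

Answer: [200, 168, 139, 103, 77, 104, 139]

Derivation:
t=0: [144, 143, 225, 149, 96, 185, 211]
t=1: [95, 105, 113, 75, 137, 87, 130]
t=2: [67, 54, 124, 138, 125, 85, 51]
t=3: [200, 168, 139, 103, 77, 104, 139]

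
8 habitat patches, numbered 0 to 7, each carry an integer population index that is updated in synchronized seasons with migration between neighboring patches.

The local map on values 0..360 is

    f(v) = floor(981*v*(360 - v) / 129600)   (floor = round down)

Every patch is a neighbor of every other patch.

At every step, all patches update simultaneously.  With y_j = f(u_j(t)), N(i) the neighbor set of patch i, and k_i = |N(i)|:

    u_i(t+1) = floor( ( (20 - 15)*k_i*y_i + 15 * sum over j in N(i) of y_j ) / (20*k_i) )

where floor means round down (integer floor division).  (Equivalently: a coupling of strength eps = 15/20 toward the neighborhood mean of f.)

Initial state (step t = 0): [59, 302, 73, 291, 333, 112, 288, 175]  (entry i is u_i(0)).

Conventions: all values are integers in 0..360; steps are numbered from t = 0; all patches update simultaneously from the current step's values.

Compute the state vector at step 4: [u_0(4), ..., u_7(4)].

Simulating step by step:
t=0: [59, 302, 73, 291, 333, 112, 288, 175]
t=1: [153, 153, 156, 155, 144, 164, 156, 169]
t=2: [239, 239, 240, 240, 239, 240, 240, 240]
t=3: [218, 218, 218, 218, 218, 218, 218, 218]
t=4: [234, 234, 234, 234, 234, 234, 234, 234]

Answer: [234, 234, 234, 234, 234, 234, 234, 234]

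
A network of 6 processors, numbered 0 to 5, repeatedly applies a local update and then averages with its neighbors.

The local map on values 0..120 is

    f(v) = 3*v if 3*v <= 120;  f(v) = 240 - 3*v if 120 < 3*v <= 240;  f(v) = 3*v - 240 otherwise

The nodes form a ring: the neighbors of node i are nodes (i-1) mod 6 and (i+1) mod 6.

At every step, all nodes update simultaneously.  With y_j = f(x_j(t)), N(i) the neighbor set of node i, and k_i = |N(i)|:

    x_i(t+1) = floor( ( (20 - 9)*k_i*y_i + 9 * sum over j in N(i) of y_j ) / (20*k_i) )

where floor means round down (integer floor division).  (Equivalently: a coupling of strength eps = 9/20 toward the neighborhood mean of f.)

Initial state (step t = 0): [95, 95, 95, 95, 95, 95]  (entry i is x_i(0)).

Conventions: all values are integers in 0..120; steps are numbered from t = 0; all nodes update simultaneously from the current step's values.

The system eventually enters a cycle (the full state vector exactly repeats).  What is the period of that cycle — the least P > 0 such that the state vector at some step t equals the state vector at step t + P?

Answer: 4
Key observation: The state at step 1, [45, 45, 45, 45, 45, 45], reappears at step 5 — and no state repeats earlier — so the cycle the system enters has period 4.

Derivation:
t=0: [95, 95, 95, 95, 95, 95]
t=1: [45, 45, 45, 45, 45, 45]
t=2: [105, 105, 105, 105, 105, 105]
t=3: [75, 75, 75, 75, 75, 75]
t=4: [15, 15, 15, 15, 15, 15]
t=5: [45, 45, 45, 45, 45, 45]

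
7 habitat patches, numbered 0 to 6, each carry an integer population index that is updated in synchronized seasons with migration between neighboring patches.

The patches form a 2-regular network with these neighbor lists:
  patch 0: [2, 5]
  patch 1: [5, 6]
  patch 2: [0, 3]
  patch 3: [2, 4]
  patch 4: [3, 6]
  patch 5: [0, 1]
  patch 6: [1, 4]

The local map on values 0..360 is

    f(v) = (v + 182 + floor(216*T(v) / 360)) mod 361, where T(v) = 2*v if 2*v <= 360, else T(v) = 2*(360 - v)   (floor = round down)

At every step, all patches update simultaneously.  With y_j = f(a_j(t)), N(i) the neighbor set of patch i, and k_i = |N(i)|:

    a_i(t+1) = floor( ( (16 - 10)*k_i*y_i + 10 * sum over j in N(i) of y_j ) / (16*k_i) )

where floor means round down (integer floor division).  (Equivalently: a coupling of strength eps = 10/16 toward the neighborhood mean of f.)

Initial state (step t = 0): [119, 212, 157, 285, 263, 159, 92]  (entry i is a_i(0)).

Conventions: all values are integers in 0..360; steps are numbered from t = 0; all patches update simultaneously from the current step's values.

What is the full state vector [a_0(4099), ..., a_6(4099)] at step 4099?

Answer: [210, 210, 210, 210, 210, 210, 210]
Key observation: The state at step 8, [211, 211, 211, 211, 211, 211, 211], reappears at step 10: the system is in a cycle of period 2 from step 8 on.  Therefore the state at step 4099 equals the state at step 8 + ((4099 - 8) mod 2) = 9, which is [210, 210, 210, 210, 210, 210, 210].

Derivation:
t=0: [119, 212, 157, 285, 263, 159, 92]
t=1: [135, 139, 149, 187, 143, 155, 136]
t=2: [141, 135, 159, 169, 155, 137, 126]
t=3: [140, 113, 164, 175, 151, 123, 124]
t=4: [133, 83, 172, 181, 150, 96, 104]
t=5: [114, 26, 177, 190, 139, 48, 66]
t=6: [181, 281, 168, 185, 216, 204, 236]
t=7: [206, 203, 206, 205, 209, 208, 203]
t=8: [211, 211, 211, 211, 211, 211, 211]
t=9: [210, 210, 210, 210, 210, 210, 210]
t=10: [211, 211, 211, 211, 211, 211, 211]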